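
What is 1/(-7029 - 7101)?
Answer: -1/14130 ≈ -7.0771e-5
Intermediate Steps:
1/(-7029 - 7101) = 1/(-14130) = -1/14130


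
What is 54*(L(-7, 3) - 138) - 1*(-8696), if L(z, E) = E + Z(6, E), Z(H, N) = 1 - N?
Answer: 1298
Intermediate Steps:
L(z, E) = 1 (L(z, E) = E + (1 - E) = 1)
54*(L(-7, 3) - 138) - 1*(-8696) = 54*(1 - 138) - 1*(-8696) = 54*(-137) + 8696 = -7398 + 8696 = 1298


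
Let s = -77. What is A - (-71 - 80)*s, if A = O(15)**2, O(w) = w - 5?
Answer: -11527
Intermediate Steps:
O(w) = -5 + w
A = 100 (A = (-5 + 15)**2 = 10**2 = 100)
A - (-71 - 80)*s = 100 - (-71 - 80)*(-77) = 100 - (-151)*(-77) = 100 - 1*11627 = 100 - 11627 = -11527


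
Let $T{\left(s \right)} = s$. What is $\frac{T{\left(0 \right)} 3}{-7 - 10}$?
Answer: $0$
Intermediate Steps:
$\frac{T{\left(0 \right)} 3}{-7 - 10} = \frac{0 \cdot 3}{-7 - 10} = \frac{0}{-17} = 0 \left(- \frac{1}{17}\right) = 0$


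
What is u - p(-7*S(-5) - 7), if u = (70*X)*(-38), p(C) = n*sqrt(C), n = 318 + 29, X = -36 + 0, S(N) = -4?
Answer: 95760 - 347*sqrt(21) ≈ 94170.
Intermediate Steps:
X = -36
n = 347
p(C) = 347*sqrt(C)
u = 95760 (u = (70*(-36))*(-38) = -2520*(-38) = 95760)
u - p(-7*S(-5) - 7) = 95760 - 347*sqrt(-7*(-4) - 7) = 95760 - 347*sqrt(28 - 7) = 95760 - 347*sqrt(21)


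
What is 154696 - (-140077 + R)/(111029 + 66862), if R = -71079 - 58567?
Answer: 27519295859/177891 ≈ 1.5470e+5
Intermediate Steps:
R = -129646
154696 - (-140077 + R)/(111029 + 66862) = 154696 - (-140077 - 129646)/(111029 + 66862) = 154696 - (-269723)/177891 = 154696 - 1*(-269723/177891) = 154696 + 269723/177891 = 27519295859/177891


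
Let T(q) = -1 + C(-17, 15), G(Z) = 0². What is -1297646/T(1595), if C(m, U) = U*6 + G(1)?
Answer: -1297646/89 ≈ -14580.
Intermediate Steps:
G(Z) = 0
C(m, U) = 6*U (C(m, U) = U*6 + 0 = 6*U + 0 = 6*U)
T(q) = 89 (T(q) = -1 + 6*15 = -1 + 90 = 89)
-1297646/T(1595) = -1297646/89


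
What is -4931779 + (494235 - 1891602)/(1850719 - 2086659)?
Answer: -1163602539893/235940 ≈ -4.9318e+6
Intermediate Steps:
-4931779 + (494235 - 1891602)/(1850719 - 2086659) = -4931779 - 1397367/(-235940) = -4931779 - 1397367*(-1/235940) = -4931779 + 1397367/235940 = -1163602539893/235940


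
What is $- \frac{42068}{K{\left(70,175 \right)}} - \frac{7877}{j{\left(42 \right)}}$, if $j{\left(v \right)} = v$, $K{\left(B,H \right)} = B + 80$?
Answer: $- \frac{491401}{1050} \approx -468.0$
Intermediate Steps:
$K{\left(B,H \right)} = 80 + B$
$- \frac{42068}{K{\left(70,175 \right)}} - \frac{7877}{j{\left(42 \right)}} = - \frac{42068}{80 + 70} - \frac{7877}{42} = - \frac{42068}{150} - \frac{7877}{42} = \left(-42068\right) \frac{1}{150} - \frac{7877}{42} = - \frac{21034}{75} - \frac{7877}{42} = - \frac{491401}{1050}$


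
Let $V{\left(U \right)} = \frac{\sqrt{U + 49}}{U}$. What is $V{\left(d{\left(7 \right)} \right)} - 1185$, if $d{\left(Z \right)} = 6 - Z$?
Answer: $-1185 - 4 \sqrt{3} \approx -1191.9$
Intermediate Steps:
$V{\left(U \right)} = \frac{\sqrt{49 + U}}{U}$
$V{\left(d{\left(7 \right)} \right)} - 1185 = \frac{\sqrt{49 + \left(6 - 7\right)}}{6 - 7} - 1185 = \frac{\sqrt{49 - 1}}{-1} - 1185 = - \sqrt{48} - 1185 = - 4 \sqrt{3} - 1185 = -1185 - 4 \sqrt{3}$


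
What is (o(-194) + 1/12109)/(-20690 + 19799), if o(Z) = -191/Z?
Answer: -2313013/2093089086 ≈ -0.0011051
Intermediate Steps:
(o(-194) + 1/12109)/(-20690 + 19799) = (-191/(-194) + 1/12109)/(-20690 + 19799) = (-191*(-1/194) + 1/12109)/(-891) = (191/194 + 1/12109)*(-1/891) = (2313013/2349146)*(-1/891) = -2313013/2093089086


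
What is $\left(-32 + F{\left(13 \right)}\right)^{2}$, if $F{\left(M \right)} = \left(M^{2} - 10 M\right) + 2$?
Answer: $81$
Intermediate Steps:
$F{\left(M \right)} = 2 + M^{2} - 10 M$
$\left(-32 + F{\left(13 \right)}\right)^{2} = \left(-32 + \left(2 + 13^{2} - 130\right)\right)^{2} = \left(-32 + \left(2 + 169 - 130\right)\right)^{2} = \left(-32 + 41\right)^{2} = 9^{2} = 81$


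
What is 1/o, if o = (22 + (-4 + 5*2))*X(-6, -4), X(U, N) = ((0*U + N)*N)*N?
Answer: -1/1792 ≈ -0.00055804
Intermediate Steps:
X(U, N) = N**3 (X(U, N) = ((0 + N)*N)*N = (N*N)*N = N**2*N = N**3)
o = -1792 (o = (22 + (-4 + 5*2))*(-4)**3 = (22 + (-4 + 10))*(-64) = (22 + 6)*(-64) = 28*(-64) = -1792)
1/o = 1/(-1792) = -1/1792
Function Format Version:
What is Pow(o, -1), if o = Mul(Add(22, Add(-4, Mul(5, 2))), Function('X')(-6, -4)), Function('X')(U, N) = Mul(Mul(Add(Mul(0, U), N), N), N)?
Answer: Rational(-1, 1792) ≈ -0.00055804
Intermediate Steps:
Function('X')(U, N) = Pow(N, 3) (Function('X')(U, N) = Mul(Mul(Add(0, N), N), N) = Mul(Mul(N, N), N) = Mul(Pow(N, 2), N) = Pow(N, 3))
o = -1792 (o = Mul(Add(22, Add(-4, Mul(5, 2))), Pow(-4, 3)) = Mul(Add(22, Add(-4, 10)), -64) = Mul(Add(22, 6), -64) = Mul(28, -64) = -1792)
Pow(o, -1) = Pow(-1792, -1) = Rational(-1, 1792)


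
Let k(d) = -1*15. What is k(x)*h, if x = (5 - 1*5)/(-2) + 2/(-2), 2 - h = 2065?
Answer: 30945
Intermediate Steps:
h = -2063 (h = 2 - 1*2065 = 2 - 2065 = -2063)
x = -1 (x = (5 - 5)*(-½) + 2*(-½) = 0*(-½) - 1 = 0 - 1 = -1)
k(d) = -15
k(x)*h = -15*(-2063) = 30945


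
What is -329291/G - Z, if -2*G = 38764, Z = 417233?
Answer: -8086480715/19382 ≈ -4.1722e+5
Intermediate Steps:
G = -19382 (G = -1/2*38764 = -19382)
-329291/G - Z = -329291/(-19382) - 1*417233 = -329291*(-1/19382) - 417233 = 329291/19382 - 417233 = -8086480715/19382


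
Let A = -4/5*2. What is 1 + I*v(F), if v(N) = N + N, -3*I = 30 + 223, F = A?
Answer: 4063/15 ≈ 270.87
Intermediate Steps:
A = -8/5 (A = -4*(⅕)*2 = -4*2/5 = -1*8/5 = -8/5 ≈ -1.6000)
F = -8/5 ≈ -1.6000
I = -253/3 (I = -(30 + 223)/3 = -⅓*253 = -253/3 ≈ -84.333)
v(N) = 2*N
1 + I*v(F) = 1 - 506*(-8)/(3*5) = 1 - 253/3*(-16/5) = 1 + 4048/15 = 4063/15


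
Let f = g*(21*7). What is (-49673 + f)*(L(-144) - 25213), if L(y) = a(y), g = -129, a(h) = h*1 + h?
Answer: 1750286636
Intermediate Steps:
a(h) = 2*h (a(h) = h + h = 2*h)
L(y) = 2*y
f = -18963 (f = -2709*7 = -129*147 = -18963)
(-49673 + f)*(L(-144) - 25213) = (-49673 - 18963)*(2*(-144) - 25213) = -68636*(-288 - 25213) = -68636*(-25501) = 1750286636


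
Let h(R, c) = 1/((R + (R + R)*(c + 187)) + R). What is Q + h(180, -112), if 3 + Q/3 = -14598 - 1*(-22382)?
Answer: 638664481/27360 ≈ 23343.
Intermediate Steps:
h(R, c) = 1/(2*R + 2*R*(187 + c)) (h(R, c) = 1/((R + (2*R)*(187 + c)) + R) = 1/((R + 2*R*(187 + c)) + R) = 1/(2*R + 2*R*(187 + c)))
Q = 23343 (Q = -9 + 3*(-14598 - 1*(-22382)) = -9 + 3*(-14598 + 22382) = -9 + 3*7784 = -9 + 23352 = 23343)
Q + h(180, -112) = 23343 + (½)/(180*(188 - 112)) = 23343 + (½)*(1/180)/76 = 23343 + (½)*(1/180)*(1/76) = 23343 + 1/27360 = 638664481/27360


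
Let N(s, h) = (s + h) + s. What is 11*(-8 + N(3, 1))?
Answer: -11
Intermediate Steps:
N(s, h) = h + 2*s (N(s, h) = (h + s) + s = h + 2*s)
11*(-8 + N(3, 1)) = 11*(-8 + (1 + 2*3)) = 11*(-8 + (1 + 6)) = 11*(-8 + 7) = 11*(-1) = -11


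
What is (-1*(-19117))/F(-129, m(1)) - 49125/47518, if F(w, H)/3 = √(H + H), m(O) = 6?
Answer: -49125/47518 + 19117*√3/18 ≈ 1838.5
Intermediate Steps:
F(w, H) = 3*√2*√H (F(w, H) = 3*√(H + H) = 3*√(2*H) = 3*(√2*√H) = 3*√2*√H)
(-1*(-19117))/F(-129, m(1)) - 49125/47518 = (-1*(-19117))/((3*√2*√6)) - 49125/47518 = 19117/((6*√3)) - 49125*1/47518 = 19117*(√3/18) - 49125/47518 = 19117*√3/18 - 49125/47518 = -49125/47518 + 19117*√3/18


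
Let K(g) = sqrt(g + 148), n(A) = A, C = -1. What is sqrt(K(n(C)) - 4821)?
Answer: sqrt(-4821 + 7*sqrt(3)) ≈ 69.346*I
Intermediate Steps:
K(g) = sqrt(148 + g)
sqrt(K(n(C)) - 4821) = sqrt(sqrt(148 - 1) - 4821) = sqrt(sqrt(147) - 4821) = sqrt(7*sqrt(3) - 4821) = sqrt(-4821 + 7*sqrt(3))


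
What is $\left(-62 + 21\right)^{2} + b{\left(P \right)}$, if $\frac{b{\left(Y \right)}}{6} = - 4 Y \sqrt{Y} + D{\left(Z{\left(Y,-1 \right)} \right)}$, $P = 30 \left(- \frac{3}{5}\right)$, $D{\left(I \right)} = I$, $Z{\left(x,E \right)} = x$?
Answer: $1573 + 1296 i \sqrt{2} \approx 1573.0 + 1832.8 i$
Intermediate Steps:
$P = -18$ ($P = 30 \left(\left(-3\right) \frac{1}{5}\right) = 30 \left(- \frac{3}{5}\right) = -18$)
$b{\left(Y \right)} = - 24 Y^{\frac{3}{2}} + 6 Y$ ($b{\left(Y \right)} = 6 \left(- 4 Y \sqrt{Y} + Y\right) = 6 \left(- 4 Y^{\frac{3}{2}} + Y\right) = 6 \left(Y - 4 Y^{\frac{3}{2}}\right) = - 24 Y^{\frac{3}{2}} + 6 Y$)
$\left(-62 + 21\right)^{2} + b{\left(P \right)} = \left(-62 + 21\right)^{2} + \left(- 24 \left(-18\right)^{\frac{3}{2}} + 6 \left(-18\right)\right) = \left(-41\right)^{2} - \left(108 + 24 \left(- 54 i \sqrt{2}\right)\right) = 1681 - \left(108 - 1296 i \sqrt{2}\right) = 1573 + 1296 i \sqrt{2}$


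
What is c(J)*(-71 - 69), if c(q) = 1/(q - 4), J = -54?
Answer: 70/29 ≈ 2.4138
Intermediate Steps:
c(q) = 1/(-4 + q)
c(J)*(-71 - 69) = (-71 - 69)/(-4 - 54) = -140/(-58) = -1/58*(-140) = 70/29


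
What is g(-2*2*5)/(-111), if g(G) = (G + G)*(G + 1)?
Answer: -760/111 ≈ -6.8468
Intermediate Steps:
g(G) = 2*G*(1 + G) (g(G) = (2*G)*(1 + G) = 2*G*(1 + G))
g(-2*2*5)/(-111) = (2*(-2*2*5)*(1 - 2*2*5))/(-111) = (2*(-4*5)*(1 - 4*5))*(-1/111) = (2*(-20)*(1 - 20))*(-1/111) = (2*(-20)*(-19))*(-1/111) = 760*(-1/111) = -760/111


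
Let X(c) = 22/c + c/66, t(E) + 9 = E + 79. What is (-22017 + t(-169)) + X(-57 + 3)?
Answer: -6568816/297 ≈ -22117.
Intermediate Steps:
t(E) = 70 + E (t(E) = -9 + (E + 79) = -9 + (79 + E) = 70 + E)
X(c) = 22/c + c/66 (X(c) = 22/c + c*(1/66) = 22/c + c/66)
(-22017 + t(-169)) + X(-57 + 3) = (-22017 + (70 - 169)) + (22/(-57 + 3) + (-57 + 3)/66) = (-22017 - 99) + (22/(-54) + (1/66)*(-54)) = -22116 + (22*(-1/54) - 9/11) = -22116 + (-11/27 - 9/11) = -22116 - 364/297 = -6568816/297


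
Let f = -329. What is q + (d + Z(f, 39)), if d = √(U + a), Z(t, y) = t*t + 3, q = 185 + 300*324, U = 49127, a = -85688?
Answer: 205629 + I*√36561 ≈ 2.0563e+5 + 191.21*I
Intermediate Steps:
q = 97385 (q = 185 + 97200 = 97385)
Z(t, y) = 3 + t² (Z(t, y) = t² + 3 = 3 + t²)
d = I*√36561 (d = √(49127 - 85688) = √(-36561) = I*√36561 ≈ 191.21*I)
q + (d + Z(f, 39)) = 97385 + (I*√36561 + (3 + (-329)²)) = 97385 + (I*√36561 + (3 + 108241)) = 97385 + (I*√36561 + 108244) = 97385 + (108244 + I*√36561) = 205629 + I*√36561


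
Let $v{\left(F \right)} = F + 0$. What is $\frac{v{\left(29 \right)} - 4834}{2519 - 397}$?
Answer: $- \frac{4805}{2122} \approx -2.2644$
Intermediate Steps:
$v{\left(F \right)} = F$
$\frac{v{\left(29 \right)} - 4834}{2519 - 397} = \frac{29 - 4834}{2519 - 397} = - \frac{4805}{2122}$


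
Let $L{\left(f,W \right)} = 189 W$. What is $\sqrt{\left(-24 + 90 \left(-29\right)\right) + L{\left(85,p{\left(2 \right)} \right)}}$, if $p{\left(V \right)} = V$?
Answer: $4 i \sqrt{141} \approx 47.497 i$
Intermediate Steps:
$\sqrt{\left(-24 + 90 \left(-29\right)\right) + L{\left(85,p{\left(2 \right)} \right)}} = \sqrt{\left(-24 + 90 \left(-29\right)\right) + 189 \cdot 2} = \sqrt{\left(-24 - 2610\right) + 378} = \sqrt{-2634 + 378} = \sqrt{-2256} = 4 i \sqrt{141}$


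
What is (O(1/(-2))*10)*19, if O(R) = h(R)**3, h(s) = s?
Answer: -95/4 ≈ -23.750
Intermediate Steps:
O(R) = R**3
(O(1/(-2))*10)*19 = ((1/(-2))**3*10)*19 = ((-1/2)**3*10)*19 = -1/8*10*19 = -5/4*19 = -95/4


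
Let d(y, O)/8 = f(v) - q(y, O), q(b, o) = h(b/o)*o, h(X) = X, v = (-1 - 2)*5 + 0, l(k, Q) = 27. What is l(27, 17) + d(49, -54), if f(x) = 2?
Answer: -349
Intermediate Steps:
v = -15 (v = -3*5 + 0 = -15 + 0 = -15)
q(b, o) = b (q(b, o) = (b/o)*o = b)
d(y, O) = 16 - 8*y (d(y, O) = 8*(2 - y) = 16 - 8*y)
l(27, 17) + d(49, -54) = 27 + (16 - 8*49) = 27 + (16 - 392) = 27 - 376 = -349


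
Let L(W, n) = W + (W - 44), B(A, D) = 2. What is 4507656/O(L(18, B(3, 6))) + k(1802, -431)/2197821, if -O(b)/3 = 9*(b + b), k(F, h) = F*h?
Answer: 137592854161/13186926 ≈ 10434.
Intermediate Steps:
L(W, n) = -44 + 2*W (L(W, n) = W + (-44 + W) = -44 + 2*W)
O(b) = -54*b (O(b) = -27*(b + b) = -27*2*b = -54*b)
4507656/O(L(18, B(3, 6))) + k(1802, -431)/2197821 = 4507656/((-54*(-44 + 2*18))) + (1802*(-431))/2197821 = 4507656/((-54*(-44 + 36))) - 776662*1/2197821 = 4507656/((-54*(-8))) - 776662/2197821 = 4507656/432 - 776662/2197821 = 4507656*(1/432) - 776662/2197821 = 187819/18 - 776662/2197821 = 137592854161/13186926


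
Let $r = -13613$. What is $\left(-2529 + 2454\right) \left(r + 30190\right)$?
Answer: $-1243275$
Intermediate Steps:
$\left(-2529 + 2454\right) \left(r + 30190\right) = \left(-2529 + 2454\right) \left(-13613 + 30190\right) = \left(-75\right) 16577 = -1243275$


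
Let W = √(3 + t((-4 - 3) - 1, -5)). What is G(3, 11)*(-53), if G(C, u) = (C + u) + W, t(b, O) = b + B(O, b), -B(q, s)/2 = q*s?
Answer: -742 - 53*I*√85 ≈ -742.0 - 488.64*I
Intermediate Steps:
B(q, s) = -2*q*s
t(b, O) = b - 2*O*b
W = I*√85 (W = √(3 + ((-4 - 3) - 1)*(1 - 2*(-5))) = √(3 + (-7 - 1)*(1 + 10)) = √(3 - 8*11) = √(3 - 88) = √(-85) = I*√85 ≈ 9.2195*I)
G(C, u) = C + u + I*√85 (G(C, u) = (C + u) + I*√85 = C + u + I*√85)
G(3, 11)*(-53) = (3 + 11 + I*√85)*(-53) = (14 + I*√85)*(-53) = -742 - 53*I*√85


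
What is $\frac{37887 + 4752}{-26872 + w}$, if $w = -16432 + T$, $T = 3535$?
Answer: $- \frac{42639}{39769} \approx -1.0722$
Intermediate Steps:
$w = -12897$ ($w = -16432 + 3535 = -12897$)
$\frac{37887 + 4752}{-26872 + w} = \frac{37887 + 4752}{-26872 - 12897} = \frac{42639}{-39769} = 42639 \left(- \frac{1}{39769}\right) = - \frac{42639}{39769}$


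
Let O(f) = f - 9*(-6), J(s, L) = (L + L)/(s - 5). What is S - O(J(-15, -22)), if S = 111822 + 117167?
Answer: 1144664/5 ≈ 2.2893e+5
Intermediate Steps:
J(s, L) = 2*L/(-5 + s) (J(s, L) = (2*L)/(-5 + s) = 2*L/(-5 + s))
O(f) = 54 + f (O(f) = f + 54 = 54 + f)
S = 228989
S - O(J(-15, -22)) = 228989 - (54 + 2*(-22)/(-5 - 15)) = 228989 - (54 + 2*(-22)/(-20)) = 228989 - (54 + 2*(-22)*(-1/20)) = 228989 - (54 + 11/5) = 228989 - 1*281/5 = 228989 - 281/5 = 1144664/5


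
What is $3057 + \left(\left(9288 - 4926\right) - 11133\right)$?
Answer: $-3714$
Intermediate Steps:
$3057 + \left(\left(9288 - 4926\right) - 11133\right) = 3057 + \left(4362 - 11133\right) = 3057 - 6771 = -3714$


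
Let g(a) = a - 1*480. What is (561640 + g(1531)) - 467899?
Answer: 94792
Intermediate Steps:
g(a) = -480 + a (g(a) = a - 480 = -480 + a)
(561640 + g(1531)) - 467899 = (561640 + (-480 + 1531)) - 467899 = (561640 + 1051) - 467899 = 562691 - 467899 = 94792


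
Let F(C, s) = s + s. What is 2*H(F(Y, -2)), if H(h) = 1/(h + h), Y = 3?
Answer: -¼ ≈ -0.25000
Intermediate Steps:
F(C, s) = 2*s
H(h) = 1/(2*h)
2*H(F(Y, -2)) = 2*(1/(2*((2*(-2))))) = 2*((½)/(-4)) = 2*((½)*(-¼)) = 2*(-⅛) = -¼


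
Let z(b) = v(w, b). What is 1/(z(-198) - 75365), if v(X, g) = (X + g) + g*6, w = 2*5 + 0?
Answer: -1/76741 ≈ -1.3031e-5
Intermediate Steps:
w = 10 (w = 10 + 0 = 10)
v(X, g) = X + 7*g (v(X, g) = (X + g) + 6*g = X + 7*g)
z(b) = 10 + 7*b
1/(z(-198) - 75365) = 1/((10 + 7*(-198)) - 75365) = 1/((10 - 1386) - 75365) = 1/(-1376 - 75365) = 1/(-76741) = -1/76741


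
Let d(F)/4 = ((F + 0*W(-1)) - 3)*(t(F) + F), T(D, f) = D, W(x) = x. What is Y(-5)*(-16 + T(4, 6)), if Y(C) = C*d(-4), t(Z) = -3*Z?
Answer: -13440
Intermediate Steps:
d(F) = -8*F*(-3 + F) (d(F) = 4*(((F + 0*(-1)) - 3)*(-3*F + F)) = 4*(((F + 0) - 3)*(-2*F)) = 4*((F - 3)*(-2*F)) = 4*((-3 + F)*(-2*F)) = 4*(-2*F*(-3 + F)) = -8*F*(-3 + F))
Y(C) = -224*C (Y(C) = C*(8*(-4)*(3 - 1*(-4))) = C*(8*(-4)*(3 + 4)) = C*(8*(-4)*7) = C*(-224) = -224*C)
Y(-5)*(-16 + T(4, 6)) = (-224*(-5))*(-16 + 4) = 1120*(-12) = -13440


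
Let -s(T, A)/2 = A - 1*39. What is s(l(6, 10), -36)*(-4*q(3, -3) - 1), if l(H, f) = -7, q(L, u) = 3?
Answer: -1950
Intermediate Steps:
s(T, A) = 78 - 2*A (s(T, A) = -2*(A - 1*39) = -2*(A - 39) = -2*(-39 + A) = 78 - 2*A)
s(l(6, 10), -36)*(-4*q(3, -3) - 1) = (78 - 2*(-36))*(-4*3 - 1) = (78 + 72)*(-12 - 1) = 150*(-13) = -1950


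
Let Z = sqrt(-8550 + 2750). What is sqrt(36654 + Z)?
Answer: sqrt(36654 + 10*I*sqrt(58)) ≈ 191.45 + 0.199*I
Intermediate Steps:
Z = 10*I*sqrt(58) (Z = sqrt(-5800) = 10*I*sqrt(58) ≈ 76.158*I)
sqrt(36654 + Z) = sqrt(36654 + 10*I*sqrt(58))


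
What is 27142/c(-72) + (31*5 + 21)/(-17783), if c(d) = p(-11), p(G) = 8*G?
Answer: -241340837/782452 ≈ -308.44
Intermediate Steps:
c(d) = -88 (c(d) = 8*(-11) = -88)
27142/c(-72) + (31*5 + 21)/(-17783) = 27142/(-88) + (31*5 + 21)/(-17783) = 27142*(-1/88) + (155 + 21)*(-1/17783) = -13571/44 + 176*(-1/17783) = -13571/44 - 176/17783 = -241340837/782452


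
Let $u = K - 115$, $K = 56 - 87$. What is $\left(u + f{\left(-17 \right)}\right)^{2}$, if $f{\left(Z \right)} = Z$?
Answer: $26569$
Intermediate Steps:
$K = -31$
$u = -146$ ($u = -31 - 115 = -146$)
$\left(u + f{\left(-17 \right)}\right)^{2} = \left(-146 - 17\right)^{2} = \left(-163\right)^{2} = 26569$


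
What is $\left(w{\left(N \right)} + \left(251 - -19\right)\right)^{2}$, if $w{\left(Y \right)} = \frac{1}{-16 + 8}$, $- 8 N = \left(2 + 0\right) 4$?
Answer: $\frac{4661281}{64} \approx 72833.0$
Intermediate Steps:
$N = -1$ ($N = - \frac{\left(2 + 0\right) 4}{8} = - \frac{2 \cdot 4}{8} = \left(- \frac{1}{8}\right) 8 = -1$)
$w{\left(Y \right)} = - \frac{1}{8}$ ($w{\left(Y \right)} = \frac{1}{-8} = - \frac{1}{8}$)
$\left(w{\left(N \right)} + \left(251 - -19\right)\right)^{2} = \left(- \frac{1}{8} + \left(251 - -19\right)\right)^{2} = \left(- \frac{1}{8} + \left(251 + 19\right)\right)^{2} = \left(- \frac{1}{8} + 270\right)^{2} = \left(\frac{2159}{8}\right)^{2} = \frac{4661281}{64}$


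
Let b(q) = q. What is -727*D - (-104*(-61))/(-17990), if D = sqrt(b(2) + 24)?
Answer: 3172/8995 - 727*sqrt(26) ≈ -3706.6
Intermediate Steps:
D = sqrt(26) (D = sqrt(2 + 24) = sqrt(26) ≈ 5.0990)
-727*D - (-104*(-61))/(-17990) = -727*sqrt(26) - (-104*(-61))/(-17990) = -727*sqrt(26) - 6344*(-1)/17990 = -727*sqrt(26) - 1*(-3172/8995) = -727*sqrt(26) + 3172/8995 = 3172/8995 - 727*sqrt(26)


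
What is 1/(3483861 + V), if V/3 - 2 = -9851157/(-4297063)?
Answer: 4297063/14970425536092 ≈ 2.8704e-7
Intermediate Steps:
V = 55335849/4297063 (V = 6 + 3*(-9851157/(-4297063)) = 6 + 3*(-9851157*(-1/4297063)) = 6 + 3*(9851157/4297063) = 6 + 29553471/4297063 = 55335849/4297063 ≈ 12.878)
1/(3483861 + V) = 1/(3483861 + 55335849/4297063) = 1/(14970425536092/4297063) = 4297063/14970425536092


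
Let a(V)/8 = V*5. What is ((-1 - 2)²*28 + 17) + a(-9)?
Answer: -91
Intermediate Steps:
a(V) = 40*V (a(V) = 8*(V*5) = 8*(5*V) = 40*V)
((-1 - 2)²*28 + 17) + a(-9) = ((-1 - 2)²*28 + 17) + 40*(-9) = ((-3)²*28 + 17) - 360 = (9*28 + 17) - 360 = (252 + 17) - 360 = 269 - 360 = -91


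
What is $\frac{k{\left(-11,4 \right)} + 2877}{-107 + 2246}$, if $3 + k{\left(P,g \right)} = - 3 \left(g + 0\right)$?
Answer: $\frac{954}{713} \approx 1.338$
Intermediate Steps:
$k{\left(P,g \right)} = -3 - 3 g$ ($k{\left(P,g \right)} = -3 - 3 \left(g + 0\right) = -3 - 3 g$)
$\frac{k{\left(-11,4 \right)} + 2877}{-107 + 2246} = \frac{\left(-3 - 12\right) + 2877}{-107 + 2246} = \frac{\left(-3 - 12\right) + 2877}{2139} = \left(-15 + 2877\right) \frac{1}{2139} = 2862 \cdot \frac{1}{2139} = \frac{954}{713}$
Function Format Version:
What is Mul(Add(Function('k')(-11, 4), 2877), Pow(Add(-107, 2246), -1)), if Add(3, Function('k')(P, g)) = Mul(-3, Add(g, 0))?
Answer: Rational(954, 713) ≈ 1.3380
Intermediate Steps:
Function('k')(P, g) = Add(-3, Mul(-3, g)) (Function('k')(P, g) = Add(-3, Mul(-3, Add(g, 0))) = Add(-3, Mul(-3, g)))
Mul(Add(Function('k')(-11, 4), 2877), Pow(Add(-107, 2246), -1)) = Mul(Add(Add(-3, Mul(-3, 4)), 2877), Pow(Add(-107, 2246), -1)) = Mul(Add(Add(-3, -12), 2877), Pow(2139, -1)) = Mul(Add(-15, 2877), Rational(1, 2139)) = Mul(2862, Rational(1, 2139)) = Rational(954, 713)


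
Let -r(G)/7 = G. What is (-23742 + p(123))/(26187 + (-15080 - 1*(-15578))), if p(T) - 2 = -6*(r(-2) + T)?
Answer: -24562/26685 ≈ -0.92044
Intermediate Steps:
r(G) = -7*G
p(T) = -82 - 6*T (p(T) = 2 - 6*(-7*(-2) + T) = 2 - 6*(14 + T) = 2 + (-84 - 6*T) = -82 - 6*T)
(-23742 + p(123))/(26187 + (-15080 - 1*(-15578))) = (-23742 + (-82 - 6*123))/(26187 + (-15080 - 1*(-15578))) = (-23742 + (-82 - 738))/(26187 + (-15080 + 15578)) = (-23742 - 820)/(26187 + 498) = -24562/26685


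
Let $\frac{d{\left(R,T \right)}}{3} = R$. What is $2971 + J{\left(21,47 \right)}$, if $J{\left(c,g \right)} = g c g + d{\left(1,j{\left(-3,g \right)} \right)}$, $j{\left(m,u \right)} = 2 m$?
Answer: $49363$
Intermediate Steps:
$d{\left(R,T \right)} = 3 R$
$J{\left(c,g \right)} = 3 + c g^{2}$ ($J{\left(c,g \right)} = g c g + 3 \cdot 1 = c g g + 3 = c g^{2} + 3 = 3 + c g^{2}$)
$2971 + J{\left(21,47 \right)} = 2971 + \left(3 + 21 \cdot 47^{2}\right) = 2971 + \left(3 + 21 \cdot 2209\right) = 2971 + \left(3 + 46389\right) = 2971 + 46392 = 49363$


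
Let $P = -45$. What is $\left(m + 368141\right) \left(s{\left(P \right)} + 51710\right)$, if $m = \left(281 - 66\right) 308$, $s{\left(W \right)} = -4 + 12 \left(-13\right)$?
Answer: $22391309550$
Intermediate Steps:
$s{\left(W \right)} = -160$ ($s{\left(W \right)} = -4 - 156 = -160$)
$m = 66220$ ($m = 215 \cdot 308 = 66220$)
$\left(m + 368141\right) \left(s{\left(P \right)} + 51710\right) = \left(66220 + 368141\right) \left(-160 + 51710\right) = 434361 \cdot 51550 = 22391309550$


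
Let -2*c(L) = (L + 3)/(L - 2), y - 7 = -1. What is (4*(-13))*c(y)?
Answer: 117/2 ≈ 58.500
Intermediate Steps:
y = 6 (y = 7 - 1 = 6)
c(L) = -(3 + L)/(2*(-2 + L)) (c(L) = -(L + 3)/(2*(L - 2)) = -(3 + L)/(2*(-2 + L)))
(4*(-13))*c(y) = (4*(-13))*((-3 - 1*6)/(2*(-2 + 6))) = -26*(-3 - 6)/4 = -26*(-9)/4 = -52*(-9/8) = 117/2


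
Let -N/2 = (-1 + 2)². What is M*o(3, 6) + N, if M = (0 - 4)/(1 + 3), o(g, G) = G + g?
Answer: -11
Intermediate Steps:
N = -2 (N = -2*(-1 + 2)² = -2*1² = -2*1 = -2)
M = -1 (M = -4/4 = -4*¼ = -1)
M*o(3, 6) + N = -(6 + 3) - 2 = -1*9 - 2 = -9 - 2 = -11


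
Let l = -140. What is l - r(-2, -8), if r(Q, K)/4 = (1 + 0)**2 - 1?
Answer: -140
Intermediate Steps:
r(Q, K) = 0 (r(Q, K) = 4*((1 + 0)**2 - 1) = 4*(1**2 - 1) = 4*(1 - 1) = 4*0 = 0)
l - r(-2, -8) = -140 - 1*0 = -140 + 0 = -140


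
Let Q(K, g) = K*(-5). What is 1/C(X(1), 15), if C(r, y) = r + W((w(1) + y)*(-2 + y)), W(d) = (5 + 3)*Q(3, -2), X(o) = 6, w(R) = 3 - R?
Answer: -1/114 ≈ -0.0087719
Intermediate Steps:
Q(K, g) = -5*K
W(d) = -120 (W(d) = (5 + 3)*(-5*3) = 8*(-15) = -120)
C(r, y) = -120 + r (C(r, y) = r - 120 = -120 + r)
1/C(X(1), 15) = 1/(-120 + 6) = 1/(-114) = -1/114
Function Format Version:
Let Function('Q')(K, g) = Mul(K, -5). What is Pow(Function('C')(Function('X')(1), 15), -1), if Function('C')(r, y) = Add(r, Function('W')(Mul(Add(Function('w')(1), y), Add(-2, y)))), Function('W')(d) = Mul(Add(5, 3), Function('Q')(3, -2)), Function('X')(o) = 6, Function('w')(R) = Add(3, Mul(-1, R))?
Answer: Rational(-1, 114) ≈ -0.0087719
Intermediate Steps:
Function('Q')(K, g) = Mul(-5, K)
Function('W')(d) = -120 (Function('W')(d) = Mul(Add(5, 3), Mul(-5, 3)) = Mul(8, -15) = -120)
Function('C')(r, y) = Add(-120, r) (Function('C')(r, y) = Add(r, -120) = Add(-120, r))
Pow(Function('C')(Function('X')(1), 15), -1) = Pow(Add(-120, 6), -1) = Pow(-114, -1) = Rational(-1, 114)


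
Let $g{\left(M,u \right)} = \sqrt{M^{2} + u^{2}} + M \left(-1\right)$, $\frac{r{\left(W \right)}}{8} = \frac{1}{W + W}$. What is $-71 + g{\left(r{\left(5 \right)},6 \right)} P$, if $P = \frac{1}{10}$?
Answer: $- \frac{1777}{25} + \frac{\sqrt{229}}{25} \approx -70.475$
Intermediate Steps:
$r{\left(W \right)} = \frac{4}{W}$ ($r{\left(W \right)} = \frac{8}{W + W} = \frac{8}{2 W} = 8 \frac{1}{2 W} = \frac{4}{W}$)
$g{\left(M,u \right)} = \sqrt{M^{2} + u^{2}} - M$
$P = \frac{1}{10} \approx 0.1$
$-71 + g{\left(r{\left(5 \right)},6 \right)} P = -71 + \left(\sqrt{\left(\frac{4}{5}\right)^{2} + 6^{2}} - \frac{4}{5}\right) \frac{1}{10} = -71 + \left(\sqrt{\left(4 \cdot \frac{1}{5}\right)^{2} + 36} - 4 \cdot \frac{1}{5}\right) \frac{1}{10} = -71 + \left(\sqrt{\left(\frac{4}{5}\right)^{2} + 36} - \frac{4}{5}\right) \frac{1}{10} = -71 + \left(\sqrt{\frac{16}{25} + 36} - \frac{4}{5}\right) \frac{1}{10} = -71 + \left(\sqrt{\frac{916}{25}} - \frac{4}{5}\right) \frac{1}{10} = -71 + \left(\frac{2 \sqrt{229}}{5} - \frac{4}{5}\right) \frac{1}{10} = -71 + \left(- \frac{4}{5} + \frac{2 \sqrt{229}}{5}\right) \frac{1}{10} = -71 - \left(\frac{2}{25} - \frac{\sqrt{229}}{25}\right) = - \frac{1777}{25} + \frac{\sqrt{229}}{25}$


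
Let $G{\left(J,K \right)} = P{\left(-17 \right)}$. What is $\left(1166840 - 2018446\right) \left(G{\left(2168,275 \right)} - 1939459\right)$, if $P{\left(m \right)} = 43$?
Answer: $1651618302096$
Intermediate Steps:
$G{\left(J,K \right)} = 43$
$\left(1166840 - 2018446\right) \left(G{\left(2168,275 \right)} - 1939459\right) = \left(1166840 - 2018446\right) \left(43 - 1939459\right) = \left(-851606\right) \left(-1939416\right) = 1651618302096$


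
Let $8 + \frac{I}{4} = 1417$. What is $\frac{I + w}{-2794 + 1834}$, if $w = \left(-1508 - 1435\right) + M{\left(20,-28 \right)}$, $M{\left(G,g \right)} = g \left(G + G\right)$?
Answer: $- \frac{1573}{960} \approx -1.6385$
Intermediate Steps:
$I = 5636$ ($I = -32 + 4 \cdot 1417 = -32 + 5668 = 5636$)
$M{\left(G,g \right)} = 2 G g$ ($M{\left(G,g \right)} = g 2 G = 2 G g$)
$w = -4063$ ($w = \left(-1508 - 1435\right) + 2 \cdot 20 \left(-28\right) = -2943 - 1120 = -4063$)
$\frac{I + w}{-2794 + 1834} = \frac{5636 - 4063}{-2794 + 1834} = \frac{1573}{-960} = 1573 \left(- \frac{1}{960}\right) = - \frac{1573}{960}$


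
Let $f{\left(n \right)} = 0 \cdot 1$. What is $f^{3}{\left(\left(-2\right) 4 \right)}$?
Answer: $0$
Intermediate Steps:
$f{\left(n \right)} = 0$
$f^{3}{\left(\left(-2\right) 4 \right)} = 0^{3} = 0$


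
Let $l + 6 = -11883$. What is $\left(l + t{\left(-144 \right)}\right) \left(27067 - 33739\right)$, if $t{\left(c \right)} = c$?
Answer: $80284176$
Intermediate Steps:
$l = -11889$ ($l = -6 - 11883 = -11889$)
$\left(l + t{\left(-144 \right)}\right) \left(27067 - 33739\right) = \left(-11889 - 144\right) \left(27067 - 33739\right) = \left(-12033\right) \left(-6672\right) = 80284176$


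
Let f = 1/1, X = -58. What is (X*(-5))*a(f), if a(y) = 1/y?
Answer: 290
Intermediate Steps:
f = 1
(X*(-5))*a(f) = -58*(-5)/1 = 290*1 = 290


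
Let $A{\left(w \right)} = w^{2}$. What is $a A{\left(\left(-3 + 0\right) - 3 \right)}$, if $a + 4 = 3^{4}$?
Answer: $2772$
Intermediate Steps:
$a = 77$ ($a = -4 + 3^{4} = -4 + 81 = 77$)
$a A{\left(\left(-3 + 0\right) - 3 \right)} = 77 \left(\left(-3 + 0\right) - 3\right)^{2} = 77 \left(-3 - 3\right)^{2} = 77 \left(-6\right)^{2} = 77 \cdot 36 = 2772$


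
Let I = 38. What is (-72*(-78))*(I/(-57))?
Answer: -3744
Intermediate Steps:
(-72*(-78))*(I/(-57)) = (-72*(-78))*(38/(-57)) = 5616*(38*(-1/57)) = 5616*(-2/3) = -3744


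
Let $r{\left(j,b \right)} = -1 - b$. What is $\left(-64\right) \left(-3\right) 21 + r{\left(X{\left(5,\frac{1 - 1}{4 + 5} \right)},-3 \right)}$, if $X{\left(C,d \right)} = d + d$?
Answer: $4034$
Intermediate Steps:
$X{\left(C,d \right)} = 2 d$
$\left(-64\right) \left(-3\right) 21 + r{\left(X{\left(5,\frac{1 - 1}{4 + 5} \right)},-3 \right)} = \left(-64\right) \left(-3\right) 21 - -2 = 192 \cdot 21 + \left(-1 + 3\right) = 4032 + 2 = 4034$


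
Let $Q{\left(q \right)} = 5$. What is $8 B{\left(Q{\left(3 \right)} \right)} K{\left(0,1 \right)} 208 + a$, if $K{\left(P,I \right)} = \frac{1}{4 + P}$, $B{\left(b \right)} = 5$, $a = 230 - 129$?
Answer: $2181$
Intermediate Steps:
$a = 101$ ($a = 230 - 129 = 101$)
$8 B{\left(Q{\left(3 \right)} \right)} K{\left(0,1 \right)} 208 + a = \frac{8 \cdot 5}{4 + 0} \cdot 208 + 101 = \frac{40}{4} \cdot 208 + 101 = 40 \cdot \frac{1}{4} \cdot 208 + 101 = 10 \cdot 208 + 101 = 2080 + 101 = 2181$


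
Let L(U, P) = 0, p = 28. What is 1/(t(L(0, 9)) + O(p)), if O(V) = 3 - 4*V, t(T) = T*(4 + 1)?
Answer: -1/109 ≈ -0.0091743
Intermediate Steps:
t(T) = 5*T (t(T) = T*5 = 5*T)
1/(t(L(0, 9)) + O(p)) = 1/(5*0 + (3 - 4*28)) = 1/(0 + (3 - 112)) = 1/(0 - 109) = 1/(-109) = -1/109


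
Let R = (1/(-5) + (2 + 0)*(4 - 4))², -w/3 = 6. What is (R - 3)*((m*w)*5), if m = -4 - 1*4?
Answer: -10656/5 ≈ -2131.2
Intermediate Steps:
w = -18 (w = -3*6 = -18)
m = -8 (m = -4 - 4 = -8)
R = 1/25 (R = (-⅕ + 2*0)² = (-⅕ + 0)² = (-⅕)² = 1/25 ≈ 0.040000)
(R - 3)*((m*w)*5) = (1/25 - 3)*(-8*(-18)*5) = -10656*5/25 = -74/25*720 = -10656/5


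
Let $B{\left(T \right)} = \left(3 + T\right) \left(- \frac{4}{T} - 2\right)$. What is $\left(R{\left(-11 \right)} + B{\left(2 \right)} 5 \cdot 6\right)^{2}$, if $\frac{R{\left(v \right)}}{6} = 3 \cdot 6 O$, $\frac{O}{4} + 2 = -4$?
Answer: $10188864$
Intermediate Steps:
$O = -24$ ($O = -8 + 4 \left(-4\right) = -8 - 16 = -24$)
$R{\left(v \right)} = -2592$ ($R{\left(v \right)} = 6 \cdot 3 \cdot 6 \left(-24\right) = 6 \cdot 18 \left(-24\right) = 6 \left(-432\right) = -2592$)
$B{\left(T \right)} = \left(-2 - \frac{4}{T}\right) \left(3 + T\right)$ ($B{\left(T \right)} = \left(3 + T\right) \left(-2 - \frac{4}{T}\right) = \left(-2 - \frac{4}{T}\right) \left(3 + T\right)$)
$\left(R{\left(-11 \right)} + B{\left(2 \right)} 5 \cdot 6\right)^{2} = \left(-2592 + \left(-10 - \frac{12}{2} - 4\right) 5 \cdot 6\right)^{2} = \left(-2592 + \left(-10 - 6 - 4\right) 5 \cdot 6\right)^{2} = \left(-2592 + \left(-20\right) 5 \cdot 6\right)^{2} = \left(-2592 - 600\right)^{2} = \left(-3192\right)^{2} = 10188864$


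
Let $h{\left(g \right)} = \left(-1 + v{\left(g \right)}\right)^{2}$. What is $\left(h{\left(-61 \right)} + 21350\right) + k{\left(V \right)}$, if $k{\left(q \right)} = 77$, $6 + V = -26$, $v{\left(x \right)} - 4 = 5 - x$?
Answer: $26188$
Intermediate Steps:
$v{\left(x \right)} = 9 - x$ ($v{\left(x \right)} = 4 - \left(-5 + x\right) = 9 - x$)
$V = -32$ ($V = -6 - 26 = -32$)
$h{\left(g \right)} = \left(8 - g\right)^{2}$ ($h{\left(g \right)} = \left(-1 - \left(-9 + g\right)\right)^{2} = \left(8 - g\right)^{2}$)
$\left(h{\left(-61 \right)} + 21350\right) + k{\left(V \right)} = \left(\left(-8 - 61\right)^{2} + 21350\right) + 77 = \left(\left(-69\right)^{2} + 21350\right) + 77 = \left(4761 + 21350\right) + 77 = 26111 + 77 = 26188$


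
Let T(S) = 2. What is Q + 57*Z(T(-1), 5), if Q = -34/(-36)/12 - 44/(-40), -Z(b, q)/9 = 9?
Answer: -4985087/1080 ≈ -4615.8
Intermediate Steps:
Z(b, q) = -81 (Z(b, q) = -9*9 = -81)
Q = 1273/1080 (Q = -34*(-1/36)*(1/12) - 44*(-1/40) = (17/18)*(1/12) + 11/10 = 17/216 + 11/10 = 1273/1080 ≈ 1.1787)
Q + 57*Z(T(-1), 5) = 1273/1080 + 57*(-81) = 1273/1080 - 4617 = -4985087/1080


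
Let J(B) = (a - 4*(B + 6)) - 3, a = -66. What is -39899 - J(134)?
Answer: -39270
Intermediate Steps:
J(B) = -93 - 4*B (J(B) = (-66 - 4*(B + 6)) - 3 = (-66 - 4*(6 + B)) - 3 = (-66 + (-24 - 4*B)) - 3 = (-90 - 4*B) - 3 = -93 - 4*B)
-39899 - J(134) = -39899 - (-93 - 4*134) = -39899 - (-93 - 536) = -39899 - 1*(-629) = -39899 + 629 = -39270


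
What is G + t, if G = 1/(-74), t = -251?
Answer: -18575/74 ≈ -251.01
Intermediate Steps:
G = -1/74 ≈ -0.013514
G + t = -1/74 - 251 = -18575/74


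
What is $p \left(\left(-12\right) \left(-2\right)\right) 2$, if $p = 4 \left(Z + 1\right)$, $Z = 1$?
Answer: $384$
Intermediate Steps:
$p = 8$ ($p = 4 \left(1 + 1\right) = 4 \cdot 2 = 8$)
$p \left(\left(-12\right) \left(-2\right)\right) 2 = 8 \left(\left(-12\right) \left(-2\right)\right) 2 = 8 \cdot 24 \cdot 2 = 192 \cdot 2 = 384$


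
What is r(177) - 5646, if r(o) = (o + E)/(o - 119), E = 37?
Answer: -163627/29 ≈ -5642.3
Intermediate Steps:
r(o) = (37 + o)/(-119 + o) (r(o) = (o + 37)/(o - 119) = (37 + o)/(-119 + o))
r(177) - 5646 = (37 + 177)/(-119 + 177) - 5646 = 214/58 - 5646 = (1/58)*214 - 5646 = 107/29 - 5646 = -163627/29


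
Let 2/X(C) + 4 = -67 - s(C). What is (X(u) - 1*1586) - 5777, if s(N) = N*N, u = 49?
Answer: -9100669/1236 ≈ -7363.0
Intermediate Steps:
s(N) = N²
X(C) = 2/(-71 - C²) (X(C) = 2/(-4 + (-67 - C²)) = 2/(-71 - C²))
(X(u) - 1*1586) - 5777 = (-2/(71 + 49²) - 1*1586) - 5777 = (-2/(71 + 2401) - 1586) - 5777 = (-2/2472 - 1586) - 5777 = (-2*1/2472 - 1586) - 5777 = (-1/1236 - 1586) - 5777 = -1960297/1236 - 5777 = -9100669/1236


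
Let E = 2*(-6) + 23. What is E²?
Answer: 121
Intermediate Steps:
E = 11 (E = -12 + 23 = 11)
E² = 11² = 121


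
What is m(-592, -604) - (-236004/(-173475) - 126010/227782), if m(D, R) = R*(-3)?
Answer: 11928057386837/6585747075 ≈ 1811.2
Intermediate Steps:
m(D, R) = -3*R
m(-592, -604) - (-236004/(-173475) - 126010/227782) = -3*(-604) - (-236004/(-173475) - 126010/227782) = 1812 - (-236004*(-1/173475) - 126010*1/227782) = 1812 - (78668/57825 - 63005/113891) = 1812 - 1*5316313063/6585747075 = 1812 - 5316313063/6585747075 = 11928057386837/6585747075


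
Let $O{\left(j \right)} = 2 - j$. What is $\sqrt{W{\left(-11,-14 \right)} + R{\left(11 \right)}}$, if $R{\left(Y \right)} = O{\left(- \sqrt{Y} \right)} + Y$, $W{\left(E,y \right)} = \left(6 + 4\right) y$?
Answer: $\sqrt{-127 + \sqrt{11}} \approx 11.121 i$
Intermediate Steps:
$W{\left(E,y \right)} = 10 y$
$R{\left(Y \right)} = 2 + Y + \sqrt{Y}$ ($R{\left(Y \right)} = \left(2 - - \sqrt{Y}\right) + Y = \left(2 + \sqrt{Y}\right) + Y = 2 + Y + \sqrt{Y}$)
$\sqrt{W{\left(-11,-14 \right)} + R{\left(11 \right)}} = \sqrt{10 \left(-14\right) + \left(2 + 11 + \sqrt{11}\right)} = \sqrt{-140 + \left(13 + \sqrt{11}\right)} = \sqrt{-127 + \sqrt{11}}$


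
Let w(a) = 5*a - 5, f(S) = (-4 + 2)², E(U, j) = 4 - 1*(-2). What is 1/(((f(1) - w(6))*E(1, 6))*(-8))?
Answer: 1/1008 ≈ 0.00099206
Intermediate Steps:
E(U, j) = 6 (E(U, j) = 4 + 2 = 6)
f(S) = 4 (f(S) = (-2)² = 4)
w(a) = -5 + 5*a
1/(((f(1) - w(6))*E(1, 6))*(-8)) = 1/(((4 - (-5 + 5*6))*6)*(-8)) = 1/(((4 - (-5 + 30))*6)*(-8)) = 1/(((4 - 1*25)*6)*(-8)) = 1/(((4 - 25)*6)*(-8)) = 1/(-21*6*(-8)) = 1/(-126*(-8)) = 1/1008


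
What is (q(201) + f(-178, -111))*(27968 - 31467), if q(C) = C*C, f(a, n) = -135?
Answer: -140890734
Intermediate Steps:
q(C) = C²
(q(201) + f(-178, -111))*(27968 - 31467) = (201² - 135)*(27968 - 31467) = (40401 - 135)*(-3499) = 40266*(-3499) = -140890734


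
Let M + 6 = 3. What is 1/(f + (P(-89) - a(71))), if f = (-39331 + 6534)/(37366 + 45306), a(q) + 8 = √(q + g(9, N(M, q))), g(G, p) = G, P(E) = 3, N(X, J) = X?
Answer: 14493972368/44329205461 + 27338638336*√5/221646027305 ≈ 0.60277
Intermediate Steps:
M = -3 (M = -6 + 3 = -3)
a(q) = -8 + √(9 + q) (a(q) = -8 + √(q + 9) = -8 + √(9 + q))
f = -32797/82672 ≈ -0.39671
1/(f + (P(-89) - a(71))) = 1/(-32797/82672 + (3 - (-8 + √(9 + 71)))) = 1/(-32797/82672 + (3 - (-8 + √80))) = 1/(-32797/82672 + (3 - (-8 + 4*√5))) = 1/(-32797/82672 + (3 + (8 - 4*√5))) = 1/(-32797/82672 + (11 - 4*√5)) = 1/(876595/82672 - 4*√5)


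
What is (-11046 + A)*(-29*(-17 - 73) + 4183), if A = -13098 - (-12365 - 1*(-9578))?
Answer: -145078101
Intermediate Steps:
A = -10311 (A = -13098 - (-12365 + 9578) = -13098 - 1*(-2787) = -13098 + 2787 = -10311)
(-11046 + A)*(-29*(-17 - 73) + 4183) = (-11046 - 10311)*(-29*(-17 - 73) + 4183) = -21357*(-29*(-90) + 4183) = -21357*(2610 + 4183) = -21357*6793 = -145078101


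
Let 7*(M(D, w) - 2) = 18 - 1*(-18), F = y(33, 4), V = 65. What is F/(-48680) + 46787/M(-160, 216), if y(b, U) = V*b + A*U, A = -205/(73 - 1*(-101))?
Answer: 138704370619/21175800 ≈ 6550.1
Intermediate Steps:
A = -205/174 (A = -205/(73 + 101) = -205/174 ≈ -1.1782)
y(b, U) = 65*b - 205*U/174
F = 186205/87 (F = 65*33 - 205/174*4 = 2145 - 410/87 = 186205/87 ≈ 2140.3)
M(D, w) = 50/7 (M(D, w) = 2 + (18 - 1*(-18))/7 = 2 + (18 + 18)/7 = 2 + (1/7)*36 = 2 + 36/7 = 50/7)
F/(-48680) + 46787/M(-160, 216) = (186205/87)/(-48680) + 46787/(50/7) = (186205/87)*(-1/48680) + 46787*(7/50) = -37241/847032 + 327509/50 = 138704370619/21175800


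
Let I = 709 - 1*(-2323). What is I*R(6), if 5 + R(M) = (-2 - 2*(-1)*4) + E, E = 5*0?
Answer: 3032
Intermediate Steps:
E = 0
R(M) = 1 (R(M) = -5 + ((-2 - 2*(-1)*4) + 0) = -5 + ((-2 + 2*4) + 0) = -5 + ((-2 + 8) + 0) = -5 + (6 + 0) = -5 + 6 = 1)
I = 3032 (I = 709 + 2323 = 3032)
I*R(6) = 3032*1 = 3032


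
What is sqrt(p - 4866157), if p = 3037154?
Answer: I*sqrt(1829003) ≈ 1352.4*I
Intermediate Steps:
sqrt(p - 4866157) = sqrt(3037154 - 4866157) = sqrt(-1829003) = I*sqrt(1829003)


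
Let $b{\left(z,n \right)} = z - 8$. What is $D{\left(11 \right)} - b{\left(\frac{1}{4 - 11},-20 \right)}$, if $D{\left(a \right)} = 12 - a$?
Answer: $\frac{64}{7} \approx 9.1429$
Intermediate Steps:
$b{\left(z,n \right)} = -8 + z$
$D{\left(11 \right)} - b{\left(\frac{1}{4 - 11},-20 \right)} = \left(12 - 11\right) - \left(-8 + \frac{1}{4 - 11}\right) = \left(12 - 11\right) - \left(-8 + \frac{1}{-7}\right) = 1 - \left(-8 - \frac{1}{7}\right) = 1 - - \frac{57}{7} = 1 + \frac{57}{7} = \frac{64}{7}$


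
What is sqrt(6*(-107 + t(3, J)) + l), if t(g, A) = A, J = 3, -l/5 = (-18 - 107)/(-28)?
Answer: I*sqrt(126679)/14 ≈ 25.423*I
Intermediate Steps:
l = -625/28 (l = -5*(-18 - 107)/(-28) = -(-5)*(-125)/28 = -5*125/28 = -625/28 ≈ -22.321)
sqrt(6*(-107 + t(3, J)) + l) = sqrt(6*(-107 + 3) - 625/28) = sqrt(6*(-104) - 625/28) = sqrt(-624 - 625/28) = sqrt(-18097/28) = I*sqrt(126679)/14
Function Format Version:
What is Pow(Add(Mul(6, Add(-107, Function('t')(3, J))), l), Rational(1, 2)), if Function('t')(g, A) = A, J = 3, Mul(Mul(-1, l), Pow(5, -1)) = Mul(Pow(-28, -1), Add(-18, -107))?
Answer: Mul(Rational(1, 14), I, Pow(126679, Rational(1, 2))) ≈ Mul(25.423, I)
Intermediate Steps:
l = Rational(-625, 28) (l = Mul(-5, Mul(Pow(-28, -1), Add(-18, -107))) = Mul(-5, Mul(Rational(-1, 28), -125)) = Mul(-5, Rational(125, 28)) = Rational(-625, 28) ≈ -22.321)
Pow(Add(Mul(6, Add(-107, Function('t')(3, J))), l), Rational(1, 2)) = Pow(Add(Mul(6, Add(-107, 3)), Rational(-625, 28)), Rational(1, 2)) = Pow(Add(Mul(6, -104), Rational(-625, 28)), Rational(1, 2)) = Pow(Add(-624, Rational(-625, 28)), Rational(1, 2)) = Pow(Rational(-18097, 28), Rational(1, 2)) = Mul(Rational(1, 14), I, Pow(126679, Rational(1, 2)))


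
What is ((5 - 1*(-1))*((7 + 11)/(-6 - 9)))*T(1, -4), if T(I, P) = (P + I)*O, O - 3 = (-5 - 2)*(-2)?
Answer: 1836/5 ≈ 367.20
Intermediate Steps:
O = 17 (O = 3 + (-5 - 2)*(-2) = 3 - 7*(-2) = 3 + 14 = 17)
T(I, P) = 17*I + 17*P (T(I, P) = (P + I)*17 = (I + P)*17 = 17*I + 17*P)
((5 - 1*(-1))*((7 + 11)/(-6 - 9)))*T(1, -4) = ((5 - 1*(-1))*((7 + 11)/(-6 - 9)))*(17*1 + 17*(-4)) = ((5 + 1)*(18/(-15)))*(17 - 68) = (6*(18*(-1/15)))*(-51) = (6*(-6/5))*(-51) = -36/5*(-51) = 1836/5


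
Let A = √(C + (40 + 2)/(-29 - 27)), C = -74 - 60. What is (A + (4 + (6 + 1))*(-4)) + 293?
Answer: 249 + 7*I*√11/2 ≈ 249.0 + 11.608*I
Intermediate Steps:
C = -134
A = 7*I*√11/2 (A = √(-134 + (40 + 2)/(-29 - 27)) = √(-134 + 42/(-56)) = √(-134 + 42*(-1/56)) = √(-134 - ¾) = √(-539/4) = 7*I*√11/2 ≈ 11.608*I)
(A + (4 + (6 + 1))*(-4)) + 293 = (7*I*√11/2 + (4 + (6 + 1))*(-4)) + 293 = (7*I*√11/2 + (4 + 7)*(-4)) + 293 = (7*I*√11/2 + 11*(-4)) + 293 = (7*I*√11/2 - 44) + 293 = (-44 + 7*I*√11/2) + 293 = 249 + 7*I*√11/2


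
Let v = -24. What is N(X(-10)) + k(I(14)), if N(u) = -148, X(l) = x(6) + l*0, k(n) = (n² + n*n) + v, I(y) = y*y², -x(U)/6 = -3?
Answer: 15058900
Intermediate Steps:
x(U) = 18 (x(U) = -6*(-3) = 18)
I(y) = y³
k(n) = -24 + 2*n² (k(n) = (n² + n*n) - 24 = (n² + n²) - 24 = 2*n² - 24 = -24 + 2*n²)
X(l) = 18 (X(l) = 18 + l*0 = 18 + 0 = 18)
N(X(-10)) + k(I(14)) = -148 + (-24 + 2*(14³)²) = -148 + (-24 + 2*2744²) = -148 + (-24 + 2*7529536) = -148 + (-24 + 15059072) = -148 + 15059048 = 15058900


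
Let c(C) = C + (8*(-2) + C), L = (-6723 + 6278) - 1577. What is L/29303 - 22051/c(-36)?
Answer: 645982517/2578664 ≈ 250.51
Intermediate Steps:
L = -2022 (L = -445 - 1577 = -2022)
c(C) = -16 + 2*C (c(C) = C + (-16 + C) = -16 + 2*C)
L/29303 - 22051/c(-36) = -2022/29303 - 22051/(-16 + 2*(-36)) = -2022*1/29303 - 22051/(-16 - 72) = -2022/29303 - 22051/(-88) = -2022/29303 - 22051*(-1/88) = -2022/29303 + 22051/88 = 645982517/2578664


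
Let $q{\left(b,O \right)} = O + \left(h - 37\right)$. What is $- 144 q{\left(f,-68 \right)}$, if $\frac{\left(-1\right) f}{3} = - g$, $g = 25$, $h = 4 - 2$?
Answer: $14832$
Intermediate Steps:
$h = 2$
$f = 75$ ($f = - 3 \left(\left(-1\right) 25\right) = \left(-3\right) \left(-25\right) = 75$)
$q{\left(b,O \right)} = -35 + O$ ($q{\left(b,O \right)} = O + \left(2 - 37\right) = O - 35 = -35 + O$)
$- 144 q{\left(f,-68 \right)} = - 144 \left(-35 - 68\right) = \left(-144\right) \left(-103\right) = 14832$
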